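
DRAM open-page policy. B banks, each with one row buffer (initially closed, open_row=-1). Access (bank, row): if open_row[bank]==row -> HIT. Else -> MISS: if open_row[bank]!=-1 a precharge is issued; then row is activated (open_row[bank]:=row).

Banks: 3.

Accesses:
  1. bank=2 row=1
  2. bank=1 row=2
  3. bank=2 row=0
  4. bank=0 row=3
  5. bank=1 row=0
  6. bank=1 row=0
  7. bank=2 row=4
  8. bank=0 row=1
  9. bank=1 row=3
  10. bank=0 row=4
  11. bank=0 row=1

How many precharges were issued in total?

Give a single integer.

Answer: 7

Derivation:
Acc 1: bank2 row1 -> MISS (open row1); precharges=0
Acc 2: bank1 row2 -> MISS (open row2); precharges=0
Acc 3: bank2 row0 -> MISS (open row0); precharges=1
Acc 4: bank0 row3 -> MISS (open row3); precharges=1
Acc 5: bank1 row0 -> MISS (open row0); precharges=2
Acc 6: bank1 row0 -> HIT
Acc 7: bank2 row4 -> MISS (open row4); precharges=3
Acc 8: bank0 row1 -> MISS (open row1); precharges=4
Acc 9: bank1 row3 -> MISS (open row3); precharges=5
Acc 10: bank0 row4 -> MISS (open row4); precharges=6
Acc 11: bank0 row1 -> MISS (open row1); precharges=7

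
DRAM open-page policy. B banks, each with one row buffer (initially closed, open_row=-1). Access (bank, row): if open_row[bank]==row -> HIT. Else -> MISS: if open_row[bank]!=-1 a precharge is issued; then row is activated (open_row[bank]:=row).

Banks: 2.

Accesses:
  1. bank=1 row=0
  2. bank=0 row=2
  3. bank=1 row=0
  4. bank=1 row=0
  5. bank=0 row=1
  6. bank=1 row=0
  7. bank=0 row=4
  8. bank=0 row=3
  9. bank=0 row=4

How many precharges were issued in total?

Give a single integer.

Acc 1: bank1 row0 -> MISS (open row0); precharges=0
Acc 2: bank0 row2 -> MISS (open row2); precharges=0
Acc 3: bank1 row0 -> HIT
Acc 4: bank1 row0 -> HIT
Acc 5: bank0 row1 -> MISS (open row1); precharges=1
Acc 6: bank1 row0 -> HIT
Acc 7: bank0 row4 -> MISS (open row4); precharges=2
Acc 8: bank0 row3 -> MISS (open row3); precharges=3
Acc 9: bank0 row4 -> MISS (open row4); precharges=4

Answer: 4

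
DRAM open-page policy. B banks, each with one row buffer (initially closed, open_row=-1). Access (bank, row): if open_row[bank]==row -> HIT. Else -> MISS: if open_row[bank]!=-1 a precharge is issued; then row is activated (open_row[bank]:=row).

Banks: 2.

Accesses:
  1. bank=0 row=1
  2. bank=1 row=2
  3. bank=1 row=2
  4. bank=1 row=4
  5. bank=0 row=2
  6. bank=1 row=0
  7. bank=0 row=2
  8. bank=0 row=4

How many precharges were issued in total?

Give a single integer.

Acc 1: bank0 row1 -> MISS (open row1); precharges=0
Acc 2: bank1 row2 -> MISS (open row2); precharges=0
Acc 3: bank1 row2 -> HIT
Acc 4: bank1 row4 -> MISS (open row4); precharges=1
Acc 5: bank0 row2 -> MISS (open row2); precharges=2
Acc 6: bank1 row0 -> MISS (open row0); precharges=3
Acc 7: bank0 row2 -> HIT
Acc 8: bank0 row4 -> MISS (open row4); precharges=4

Answer: 4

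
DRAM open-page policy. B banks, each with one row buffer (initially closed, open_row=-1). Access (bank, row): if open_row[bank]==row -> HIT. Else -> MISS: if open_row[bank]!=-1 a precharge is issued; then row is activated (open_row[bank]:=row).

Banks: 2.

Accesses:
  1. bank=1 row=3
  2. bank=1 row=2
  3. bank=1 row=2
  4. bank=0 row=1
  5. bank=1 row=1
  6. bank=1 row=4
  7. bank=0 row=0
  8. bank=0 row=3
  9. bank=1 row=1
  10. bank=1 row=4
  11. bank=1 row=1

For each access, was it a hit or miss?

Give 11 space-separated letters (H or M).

Answer: M M H M M M M M M M M

Derivation:
Acc 1: bank1 row3 -> MISS (open row3); precharges=0
Acc 2: bank1 row2 -> MISS (open row2); precharges=1
Acc 3: bank1 row2 -> HIT
Acc 4: bank0 row1 -> MISS (open row1); precharges=1
Acc 5: bank1 row1 -> MISS (open row1); precharges=2
Acc 6: bank1 row4 -> MISS (open row4); precharges=3
Acc 7: bank0 row0 -> MISS (open row0); precharges=4
Acc 8: bank0 row3 -> MISS (open row3); precharges=5
Acc 9: bank1 row1 -> MISS (open row1); precharges=6
Acc 10: bank1 row4 -> MISS (open row4); precharges=7
Acc 11: bank1 row1 -> MISS (open row1); precharges=8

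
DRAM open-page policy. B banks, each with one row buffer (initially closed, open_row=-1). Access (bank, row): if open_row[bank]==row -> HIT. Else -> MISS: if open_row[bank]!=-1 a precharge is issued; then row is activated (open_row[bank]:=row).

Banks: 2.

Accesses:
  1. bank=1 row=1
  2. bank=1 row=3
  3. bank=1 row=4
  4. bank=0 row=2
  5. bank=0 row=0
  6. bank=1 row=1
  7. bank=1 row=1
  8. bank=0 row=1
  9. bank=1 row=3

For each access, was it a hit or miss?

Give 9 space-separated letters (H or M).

Acc 1: bank1 row1 -> MISS (open row1); precharges=0
Acc 2: bank1 row3 -> MISS (open row3); precharges=1
Acc 3: bank1 row4 -> MISS (open row4); precharges=2
Acc 4: bank0 row2 -> MISS (open row2); precharges=2
Acc 5: bank0 row0 -> MISS (open row0); precharges=3
Acc 6: bank1 row1 -> MISS (open row1); precharges=4
Acc 7: bank1 row1 -> HIT
Acc 8: bank0 row1 -> MISS (open row1); precharges=5
Acc 9: bank1 row3 -> MISS (open row3); precharges=6

Answer: M M M M M M H M M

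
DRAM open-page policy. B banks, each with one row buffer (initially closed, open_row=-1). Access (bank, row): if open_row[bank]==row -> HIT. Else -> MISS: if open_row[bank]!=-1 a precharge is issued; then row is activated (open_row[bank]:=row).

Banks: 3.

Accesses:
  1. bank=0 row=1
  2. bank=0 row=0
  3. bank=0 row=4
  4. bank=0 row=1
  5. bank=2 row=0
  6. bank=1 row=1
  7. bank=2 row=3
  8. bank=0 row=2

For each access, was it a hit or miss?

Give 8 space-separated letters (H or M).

Answer: M M M M M M M M

Derivation:
Acc 1: bank0 row1 -> MISS (open row1); precharges=0
Acc 2: bank0 row0 -> MISS (open row0); precharges=1
Acc 3: bank0 row4 -> MISS (open row4); precharges=2
Acc 4: bank0 row1 -> MISS (open row1); precharges=3
Acc 5: bank2 row0 -> MISS (open row0); precharges=3
Acc 6: bank1 row1 -> MISS (open row1); precharges=3
Acc 7: bank2 row3 -> MISS (open row3); precharges=4
Acc 8: bank0 row2 -> MISS (open row2); precharges=5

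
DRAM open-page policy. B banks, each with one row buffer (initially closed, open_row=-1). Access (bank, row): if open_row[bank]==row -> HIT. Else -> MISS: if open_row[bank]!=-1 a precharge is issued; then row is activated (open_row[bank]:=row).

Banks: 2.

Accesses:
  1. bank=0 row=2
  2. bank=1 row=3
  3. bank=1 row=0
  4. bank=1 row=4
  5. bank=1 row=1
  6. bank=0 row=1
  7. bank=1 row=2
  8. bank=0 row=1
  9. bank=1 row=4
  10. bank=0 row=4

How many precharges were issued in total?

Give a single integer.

Answer: 7

Derivation:
Acc 1: bank0 row2 -> MISS (open row2); precharges=0
Acc 2: bank1 row3 -> MISS (open row3); precharges=0
Acc 3: bank1 row0 -> MISS (open row0); precharges=1
Acc 4: bank1 row4 -> MISS (open row4); precharges=2
Acc 5: bank1 row1 -> MISS (open row1); precharges=3
Acc 6: bank0 row1 -> MISS (open row1); precharges=4
Acc 7: bank1 row2 -> MISS (open row2); precharges=5
Acc 8: bank0 row1 -> HIT
Acc 9: bank1 row4 -> MISS (open row4); precharges=6
Acc 10: bank0 row4 -> MISS (open row4); precharges=7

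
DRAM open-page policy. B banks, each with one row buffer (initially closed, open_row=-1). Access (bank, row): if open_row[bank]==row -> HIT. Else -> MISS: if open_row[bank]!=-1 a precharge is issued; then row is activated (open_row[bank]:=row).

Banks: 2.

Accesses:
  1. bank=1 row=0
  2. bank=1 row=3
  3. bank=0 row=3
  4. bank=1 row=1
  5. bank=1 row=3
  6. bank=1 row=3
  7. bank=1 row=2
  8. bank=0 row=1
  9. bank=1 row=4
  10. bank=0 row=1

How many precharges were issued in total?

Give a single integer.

Answer: 6

Derivation:
Acc 1: bank1 row0 -> MISS (open row0); precharges=0
Acc 2: bank1 row3 -> MISS (open row3); precharges=1
Acc 3: bank0 row3 -> MISS (open row3); precharges=1
Acc 4: bank1 row1 -> MISS (open row1); precharges=2
Acc 5: bank1 row3 -> MISS (open row3); precharges=3
Acc 6: bank1 row3 -> HIT
Acc 7: bank1 row2 -> MISS (open row2); precharges=4
Acc 8: bank0 row1 -> MISS (open row1); precharges=5
Acc 9: bank1 row4 -> MISS (open row4); precharges=6
Acc 10: bank0 row1 -> HIT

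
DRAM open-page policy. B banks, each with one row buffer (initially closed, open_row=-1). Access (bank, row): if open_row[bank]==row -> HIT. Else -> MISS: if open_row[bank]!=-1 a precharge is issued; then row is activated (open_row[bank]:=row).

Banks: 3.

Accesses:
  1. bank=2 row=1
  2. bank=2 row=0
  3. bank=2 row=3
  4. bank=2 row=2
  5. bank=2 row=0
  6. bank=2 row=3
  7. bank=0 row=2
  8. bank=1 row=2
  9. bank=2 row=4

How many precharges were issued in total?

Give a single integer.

Acc 1: bank2 row1 -> MISS (open row1); precharges=0
Acc 2: bank2 row0 -> MISS (open row0); precharges=1
Acc 3: bank2 row3 -> MISS (open row3); precharges=2
Acc 4: bank2 row2 -> MISS (open row2); precharges=3
Acc 5: bank2 row0 -> MISS (open row0); precharges=4
Acc 6: bank2 row3 -> MISS (open row3); precharges=5
Acc 7: bank0 row2 -> MISS (open row2); precharges=5
Acc 8: bank1 row2 -> MISS (open row2); precharges=5
Acc 9: bank2 row4 -> MISS (open row4); precharges=6

Answer: 6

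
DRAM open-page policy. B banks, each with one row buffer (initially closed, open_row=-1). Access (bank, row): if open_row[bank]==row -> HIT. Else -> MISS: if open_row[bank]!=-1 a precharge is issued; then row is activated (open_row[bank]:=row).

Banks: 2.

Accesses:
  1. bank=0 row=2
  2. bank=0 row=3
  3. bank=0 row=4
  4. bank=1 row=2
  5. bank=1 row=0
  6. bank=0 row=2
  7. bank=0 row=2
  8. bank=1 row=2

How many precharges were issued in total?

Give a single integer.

Acc 1: bank0 row2 -> MISS (open row2); precharges=0
Acc 2: bank0 row3 -> MISS (open row3); precharges=1
Acc 3: bank0 row4 -> MISS (open row4); precharges=2
Acc 4: bank1 row2 -> MISS (open row2); precharges=2
Acc 5: bank1 row0 -> MISS (open row0); precharges=3
Acc 6: bank0 row2 -> MISS (open row2); precharges=4
Acc 7: bank0 row2 -> HIT
Acc 8: bank1 row2 -> MISS (open row2); precharges=5

Answer: 5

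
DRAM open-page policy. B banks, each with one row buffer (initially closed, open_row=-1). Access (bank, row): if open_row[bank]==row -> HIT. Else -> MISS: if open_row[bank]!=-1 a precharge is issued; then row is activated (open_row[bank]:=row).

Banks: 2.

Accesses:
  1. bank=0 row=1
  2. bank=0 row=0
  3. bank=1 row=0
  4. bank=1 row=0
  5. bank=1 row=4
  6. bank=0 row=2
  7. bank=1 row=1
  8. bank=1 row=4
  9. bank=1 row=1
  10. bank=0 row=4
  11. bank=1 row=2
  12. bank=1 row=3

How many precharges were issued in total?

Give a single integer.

Answer: 9

Derivation:
Acc 1: bank0 row1 -> MISS (open row1); precharges=0
Acc 2: bank0 row0 -> MISS (open row0); precharges=1
Acc 3: bank1 row0 -> MISS (open row0); precharges=1
Acc 4: bank1 row0 -> HIT
Acc 5: bank1 row4 -> MISS (open row4); precharges=2
Acc 6: bank0 row2 -> MISS (open row2); precharges=3
Acc 7: bank1 row1 -> MISS (open row1); precharges=4
Acc 8: bank1 row4 -> MISS (open row4); precharges=5
Acc 9: bank1 row1 -> MISS (open row1); precharges=6
Acc 10: bank0 row4 -> MISS (open row4); precharges=7
Acc 11: bank1 row2 -> MISS (open row2); precharges=8
Acc 12: bank1 row3 -> MISS (open row3); precharges=9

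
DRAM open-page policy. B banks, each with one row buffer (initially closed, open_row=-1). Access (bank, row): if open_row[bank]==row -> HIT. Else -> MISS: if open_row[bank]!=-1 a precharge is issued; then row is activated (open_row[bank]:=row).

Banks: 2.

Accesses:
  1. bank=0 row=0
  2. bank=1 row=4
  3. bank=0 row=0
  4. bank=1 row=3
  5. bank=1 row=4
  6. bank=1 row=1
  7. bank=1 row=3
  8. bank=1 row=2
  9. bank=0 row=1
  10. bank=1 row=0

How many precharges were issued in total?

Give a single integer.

Answer: 7

Derivation:
Acc 1: bank0 row0 -> MISS (open row0); precharges=0
Acc 2: bank1 row4 -> MISS (open row4); precharges=0
Acc 3: bank0 row0 -> HIT
Acc 4: bank1 row3 -> MISS (open row3); precharges=1
Acc 5: bank1 row4 -> MISS (open row4); precharges=2
Acc 6: bank1 row1 -> MISS (open row1); precharges=3
Acc 7: bank1 row3 -> MISS (open row3); precharges=4
Acc 8: bank1 row2 -> MISS (open row2); precharges=5
Acc 9: bank0 row1 -> MISS (open row1); precharges=6
Acc 10: bank1 row0 -> MISS (open row0); precharges=7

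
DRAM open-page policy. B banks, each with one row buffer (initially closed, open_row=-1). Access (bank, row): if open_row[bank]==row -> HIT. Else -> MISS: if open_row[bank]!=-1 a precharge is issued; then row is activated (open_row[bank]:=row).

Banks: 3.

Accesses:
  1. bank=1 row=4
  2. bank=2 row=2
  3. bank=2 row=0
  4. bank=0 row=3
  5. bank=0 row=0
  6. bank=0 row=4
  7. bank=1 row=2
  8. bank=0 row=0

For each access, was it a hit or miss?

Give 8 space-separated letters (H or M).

Answer: M M M M M M M M

Derivation:
Acc 1: bank1 row4 -> MISS (open row4); precharges=0
Acc 2: bank2 row2 -> MISS (open row2); precharges=0
Acc 3: bank2 row0 -> MISS (open row0); precharges=1
Acc 4: bank0 row3 -> MISS (open row3); precharges=1
Acc 5: bank0 row0 -> MISS (open row0); precharges=2
Acc 6: bank0 row4 -> MISS (open row4); precharges=3
Acc 7: bank1 row2 -> MISS (open row2); precharges=4
Acc 8: bank0 row0 -> MISS (open row0); precharges=5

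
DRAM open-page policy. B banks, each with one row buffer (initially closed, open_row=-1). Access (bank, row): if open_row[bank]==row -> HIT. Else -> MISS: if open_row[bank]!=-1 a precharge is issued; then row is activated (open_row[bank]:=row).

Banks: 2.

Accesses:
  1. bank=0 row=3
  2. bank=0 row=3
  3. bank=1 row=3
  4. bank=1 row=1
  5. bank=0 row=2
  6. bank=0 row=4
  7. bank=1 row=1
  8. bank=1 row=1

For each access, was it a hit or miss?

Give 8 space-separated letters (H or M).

Acc 1: bank0 row3 -> MISS (open row3); precharges=0
Acc 2: bank0 row3 -> HIT
Acc 3: bank1 row3 -> MISS (open row3); precharges=0
Acc 4: bank1 row1 -> MISS (open row1); precharges=1
Acc 5: bank0 row2 -> MISS (open row2); precharges=2
Acc 6: bank0 row4 -> MISS (open row4); precharges=3
Acc 7: bank1 row1 -> HIT
Acc 8: bank1 row1 -> HIT

Answer: M H M M M M H H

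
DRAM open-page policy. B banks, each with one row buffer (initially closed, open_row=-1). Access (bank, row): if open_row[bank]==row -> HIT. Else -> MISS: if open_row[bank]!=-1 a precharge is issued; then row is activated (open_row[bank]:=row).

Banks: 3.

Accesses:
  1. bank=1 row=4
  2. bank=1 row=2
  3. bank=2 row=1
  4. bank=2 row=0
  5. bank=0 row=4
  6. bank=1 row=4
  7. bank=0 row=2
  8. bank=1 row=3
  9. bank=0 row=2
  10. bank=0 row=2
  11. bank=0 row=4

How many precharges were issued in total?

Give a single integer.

Acc 1: bank1 row4 -> MISS (open row4); precharges=0
Acc 2: bank1 row2 -> MISS (open row2); precharges=1
Acc 3: bank2 row1 -> MISS (open row1); precharges=1
Acc 4: bank2 row0 -> MISS (open row0); precharges=2
Acc 5: bank0 row4 -> MISS (open row4); precharges=2
Acc 6: bank1 row4 -> MISS (open row4); precharges=3
Acc 7: bank0 row2 -> MISS (open row2); precharges=4
Acc 8: bank1 row3 -> MISS (open row3); precharges=5
Acc 9: bank0 row2 -> HIT
Acc 10: bank0 row2 -> HIT
Acc 11: bank0 row4 -> MISS (open row4); precharges=6

Answer: 6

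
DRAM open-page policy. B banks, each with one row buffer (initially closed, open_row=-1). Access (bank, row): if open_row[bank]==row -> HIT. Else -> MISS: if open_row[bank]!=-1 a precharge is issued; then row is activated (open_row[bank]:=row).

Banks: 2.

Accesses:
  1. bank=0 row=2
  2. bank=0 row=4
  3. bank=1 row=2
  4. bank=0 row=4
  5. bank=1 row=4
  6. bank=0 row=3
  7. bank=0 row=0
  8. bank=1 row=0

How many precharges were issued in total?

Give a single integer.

Acc 1: bank0 row2 -> MISS (open row2); precharges=0
Acc 2: bank0 row4 -> MISS (open row4); precharges=1
Acc 3: bank1 row2 -> MISS (open row2); precharges=1
Acc 4: bank0 row4 -> HIT
Acc 5: bank1 row4 -> MISS (open row4); precharges=2
Acc 6: bank0 row3 -> MISS (open row3); precharges=3
Acc 7: bank0 row0 -> MISS (open row0); precharges=4
Acc 8: bank1 row0 -> MISS (open row0); precharges=5

Answer: 5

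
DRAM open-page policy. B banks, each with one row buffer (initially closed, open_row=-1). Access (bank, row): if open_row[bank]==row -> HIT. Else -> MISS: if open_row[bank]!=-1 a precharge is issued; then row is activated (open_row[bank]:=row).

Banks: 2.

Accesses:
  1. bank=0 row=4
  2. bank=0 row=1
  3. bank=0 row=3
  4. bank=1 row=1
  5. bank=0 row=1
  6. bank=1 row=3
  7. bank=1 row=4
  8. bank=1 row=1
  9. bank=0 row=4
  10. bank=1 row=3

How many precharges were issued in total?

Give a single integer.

Acc 1: bank0 row4 -> MISS (open row4); precharges=0
Acc 2: bank0 row1 -> MISS (open row1); precharges=1
Acc 3: bank0 row3 -> MISS (open row3); precharges=2
Acc 4: bank1 row1 -> MISS (open row1); precharges=2
Acc 5: bank0 row1 -> MISS (open row1); precharges=3
Acc 6: bank1 row3 -> MISS (open row3); precharges=4
Acc 7: bank1 row4 -> MISS (open row4); precharges=5
Acc 8: bank1 row1 -> MISS (open row1); precharges=6
Acc 9: bank0 row4 -> MISS (open row4); precharges=7
Acc 10: bank1 row3 -> MISS (open row3); precharges=8

Answer: 8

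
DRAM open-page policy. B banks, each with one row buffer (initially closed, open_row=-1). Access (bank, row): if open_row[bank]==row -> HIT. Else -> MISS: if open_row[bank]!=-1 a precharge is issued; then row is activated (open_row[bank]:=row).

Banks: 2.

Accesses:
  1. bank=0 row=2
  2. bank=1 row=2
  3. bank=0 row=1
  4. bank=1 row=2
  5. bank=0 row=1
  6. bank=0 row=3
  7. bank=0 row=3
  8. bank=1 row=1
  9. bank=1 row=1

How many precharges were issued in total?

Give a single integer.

Acc 1: bank0 row2 -> MISS (open row2); precharges=0
Acc 2: bank1 row2 -> MISS (open row2); precharges=0
Acc 3: bank0 row1 -> MISS (open row1); precharges=1
Acc 4: bank1 row2 -> HIT
Acc 5: bank0 row1 -> HIT
Acc 6: bank0 row3 -> MISS (open row3); precharges=2
Acc 7: bank0 row3 -> HIT
Acc 8: bank1 row1 -> MISS (open row1); precharges=3
Acc 9: bank1 row1 -> HIT

Answer: 3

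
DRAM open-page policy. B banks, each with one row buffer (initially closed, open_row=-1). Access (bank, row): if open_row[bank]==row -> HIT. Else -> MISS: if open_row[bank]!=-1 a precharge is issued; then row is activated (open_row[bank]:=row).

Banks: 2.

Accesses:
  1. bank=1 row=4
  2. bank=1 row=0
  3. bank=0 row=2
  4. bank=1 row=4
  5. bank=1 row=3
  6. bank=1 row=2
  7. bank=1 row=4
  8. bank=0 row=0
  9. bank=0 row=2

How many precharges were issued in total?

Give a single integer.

Acc 1: bank1 row4 -> MISS (open row4); precharges=0
Acc 2: bank1 row0 -> MISS (open row0); precharges=1
Acc 3: bank0 row2 -> MISS (open row2); precharges=1
Acc 4: bank1 row4 -> MISS (open row4); precharges=2
Acc 5: bank1 row3 -> MISS (open row3); precharges=3
Acc 6: bank1 row2 -> MISS (open row2); precharges=4
Acc 7: bank1 row4 -> MISS (open row4); precharges=5
Acc 8: bank0 row0 -> MISS (open row0); precharges=6
Acc 9: bank0 row2 -> MISS (open row2); precharges=7

Answer: 7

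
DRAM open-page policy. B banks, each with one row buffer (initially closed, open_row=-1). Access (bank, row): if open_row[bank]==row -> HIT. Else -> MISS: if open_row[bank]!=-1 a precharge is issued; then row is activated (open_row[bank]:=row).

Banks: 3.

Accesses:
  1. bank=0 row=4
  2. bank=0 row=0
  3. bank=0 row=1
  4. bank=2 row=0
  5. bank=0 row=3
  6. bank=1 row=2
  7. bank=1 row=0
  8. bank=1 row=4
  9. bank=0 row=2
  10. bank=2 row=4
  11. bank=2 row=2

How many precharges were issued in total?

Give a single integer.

Acc 1: bank0 row4 -> MISS (open row4); precharges=0
Acc 2: bank0 row0 -> MISS (open row0); precharges=1
Acc 3: bank0 row1 -> MISS (open row1); precharges=2
Acc 4: bank2 row0 -> MISS (open row0); precharges=2
Acc 5: bank0 row3 -> MISS (open row3); precharges=3
Acc 6: bank1 row2 -> MISS (open row2); precharges=3
Acc 7: bank1 row0 -> MISS (open row0); precharges=4
Acc 8: bank1 row4 -> MISS (open row4); precharges=5
Acc 9: bank0 row2 -> MISS (open row2); precharges=6
Acc 10: bank2 row4 -> MISS (open row4); precharges=7
Acc 11: bank2 row2 -> MISS (open row2); precharges=8

Answer: 8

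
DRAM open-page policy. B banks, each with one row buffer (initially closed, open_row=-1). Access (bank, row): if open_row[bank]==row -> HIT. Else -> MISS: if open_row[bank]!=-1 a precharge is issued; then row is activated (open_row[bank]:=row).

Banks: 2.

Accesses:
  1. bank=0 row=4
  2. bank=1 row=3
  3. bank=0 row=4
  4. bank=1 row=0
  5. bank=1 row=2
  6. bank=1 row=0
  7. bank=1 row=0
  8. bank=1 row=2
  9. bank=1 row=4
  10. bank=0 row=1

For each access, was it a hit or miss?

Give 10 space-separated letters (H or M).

Answer: M M H M M M H M M M

Derivation:
Acc 1: bank0 row4 -> MISS (open row4); precharges=0
Acc 2: bank1 row3 -> MISS (open row3); precharges=0
Acc 3: bank0 row4 -> HIT
Acc 4: bank1 row0 -> MISS (open row0); precharges=1
Acc 5: bank1 row2 -> MISS (open row2); precharges=2
Acc 6: bank1 row0 -> MISS (open row0); precharges=3
Acc 7: bank1 row0 -> HIT
Acc 8: bank1 row2 -> MISS (open row2); precharges=4
Acc 9: bank1 row4 -> MISS (open row4); precharges=5
Acc 10: bank0 row1 -> MISS (open row1); precharges=6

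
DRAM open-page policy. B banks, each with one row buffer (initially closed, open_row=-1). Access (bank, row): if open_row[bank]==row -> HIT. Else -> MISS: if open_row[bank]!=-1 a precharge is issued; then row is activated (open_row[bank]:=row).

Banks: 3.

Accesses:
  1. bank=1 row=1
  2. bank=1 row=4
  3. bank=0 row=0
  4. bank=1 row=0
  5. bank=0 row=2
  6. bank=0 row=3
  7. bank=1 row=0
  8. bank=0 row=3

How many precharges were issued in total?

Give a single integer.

Acc 1: bank1 row1 -> MISS (open row1); precharges=0
Acc 2: bank1 row4 -> MISS (open row4); precharges=1
Acc 3: bank0 row0 -> MISS (open row0); precharges=1
Acc 4: bank1 row0 -> MISS (open row0); precharges=2
Acc 5: bank0 row2 -> MISS (open row2); precharges=3
Acc 6: bank0 row3 -> MISS (open row3); precharges=4
Acc 7: bank1 row0 -> HIT
Acc 8: bank0 row3 -> HIT

Answer: 4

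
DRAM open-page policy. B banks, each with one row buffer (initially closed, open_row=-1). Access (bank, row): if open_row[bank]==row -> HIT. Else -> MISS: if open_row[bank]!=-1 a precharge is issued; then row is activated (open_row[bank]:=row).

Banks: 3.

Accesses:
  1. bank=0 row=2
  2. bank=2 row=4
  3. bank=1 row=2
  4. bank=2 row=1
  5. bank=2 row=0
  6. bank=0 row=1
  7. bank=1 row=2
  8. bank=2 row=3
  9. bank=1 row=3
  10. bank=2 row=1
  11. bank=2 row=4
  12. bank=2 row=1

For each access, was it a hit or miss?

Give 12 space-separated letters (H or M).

Acc 1: bank0 row2 -> MISS (open row2); precharges=0
Acc 2: bank2 row4 -> MISS (open row4); precharges=0
Acc 3: bank1 row2 -> MISS (open row2); precharges=0
Acc 4: bank2 row1 -> MISS (open row1); precharges=1
Acc 5: bank2 row0 -> MISS (open row0); precharges=2
Acc 6: bank0 row1 -> MISS (open row1); precharges=3
Acc 7: bank1 row2 -> HIT
Acc 8: bank2 row3 -> MISS (open row3); precharges=4
Acc 9: bank1 row3 -> MISS (open row3); precharges=5
Acc 10: bank2 row1 -> MISS (open row1); precharges=6
Acc 11: bank2 row4 -> MISS (open row4); precharges=7
Acc 12: bank2 row1 -> MISS (open row1); precharges=8

Answer: M M M M M M H M M M M M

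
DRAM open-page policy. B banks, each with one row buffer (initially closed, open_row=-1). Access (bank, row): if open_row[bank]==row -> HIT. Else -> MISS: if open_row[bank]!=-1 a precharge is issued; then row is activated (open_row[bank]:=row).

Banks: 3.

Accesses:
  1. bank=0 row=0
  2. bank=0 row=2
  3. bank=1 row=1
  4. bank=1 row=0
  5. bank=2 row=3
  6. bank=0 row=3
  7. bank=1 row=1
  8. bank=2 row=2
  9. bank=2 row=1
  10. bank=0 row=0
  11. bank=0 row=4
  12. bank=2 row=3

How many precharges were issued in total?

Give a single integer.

Answer: 9

Derivation:
Acc 1: bank0 row0 -> MISS (open row0); precharges=0
Acc 2: bank0 row2 -> MISS (open row2); precharges=1
Acc 3: bank1 row1 -> MISS (open row1); precharges=1
Acc 4: bank1 row0 -> MISS (open row0); precharges=2
Acc 5: bank2 row3 -> MISS (open row3); precharges=2
Acc 6: bank0 row3 -> MISS (open row3); precharges=3
Acc 7: bank1 row1 -> MISS (open row1); precharges=4
Acc 8: bank2 row2 -> MISS (open row2); precharges=5
Acc 9: bank2 row1 -> MISS (open row1); precharges=6
Acc 10: bank0 row0 -> MISS (open row0); precharges=7
Acc 11: bank0 row4 -> MISS (open row4); precharges=8
Acc 12: bank2 row3 -> MISS (open row3); precharges=9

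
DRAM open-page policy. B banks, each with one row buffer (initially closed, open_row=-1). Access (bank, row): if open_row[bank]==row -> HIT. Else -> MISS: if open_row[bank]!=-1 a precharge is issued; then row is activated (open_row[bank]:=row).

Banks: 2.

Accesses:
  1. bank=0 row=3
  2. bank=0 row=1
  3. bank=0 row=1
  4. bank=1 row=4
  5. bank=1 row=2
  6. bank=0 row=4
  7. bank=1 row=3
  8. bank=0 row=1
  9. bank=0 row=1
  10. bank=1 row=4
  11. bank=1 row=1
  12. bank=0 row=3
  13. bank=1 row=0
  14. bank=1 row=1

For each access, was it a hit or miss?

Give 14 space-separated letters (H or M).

Answer: M M H M M M M M H M M M M M

Derivation:
Acc 1: bank0 row3 -> MISS (open row3); precharges=0
Acc 2: bank0 row1 -> MISS (open row1); precharges=1
Acc 3: bank0 row1 -> HIT
Acc 4: bank1 row4 -> MISS (open row4); precharges=1
Acc 5: bank1 row2 -> MISS (open row2); precharges=2
Acc 6: bank0 row4 -> MISS (open row4); precharges=3
Acc 7: bank1 row3 -> MISS (open row3); precharges=4
Acc 8: bank0 row1 -> MISS (open row1); precharges=5
Acc 9: bank0 row1 -> HIT
Acc 10: bank1 row4 -> MISS (open row4); precharges=6
Acc 11: bank1 row1 -> MISS (open row1); precharges=7
Acc 12: bank0 row3 -> MISS (open row3); precharges=8
Acc 13: bank1 row0 -> MISS (open row0); precharges=9
Acc 14: bank1 row1 -> MISS (open row1); precharges=10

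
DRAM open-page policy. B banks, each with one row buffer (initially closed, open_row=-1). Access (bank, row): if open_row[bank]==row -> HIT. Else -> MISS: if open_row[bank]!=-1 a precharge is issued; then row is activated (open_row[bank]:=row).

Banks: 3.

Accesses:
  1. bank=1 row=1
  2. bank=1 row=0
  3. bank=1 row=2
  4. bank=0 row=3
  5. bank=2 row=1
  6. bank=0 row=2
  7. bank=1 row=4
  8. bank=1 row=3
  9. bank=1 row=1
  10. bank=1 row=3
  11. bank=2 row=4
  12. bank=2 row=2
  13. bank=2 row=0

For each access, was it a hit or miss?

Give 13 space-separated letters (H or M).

Acc 1: bank1 row1 -> MISS (open row1); precharges=0
Acc 2: bank1 row0 -> MISS (open row0); precharges=1
Acc 3: bank1 row2 -> MISS (open row2); precharges=2
Acc 4: bank0 row3 -> MISS (open row3); precharges=2
Acc 5: bank2 row1 -> MISS (open row1); precharges=2
Acc 6: bank0 row2 -> MISS (open row2); precharges=3
Acc 7: bank1 row4 -> MISS (open row4); precharges=4
Acc 8: bank1 row3 -> MISS (open row3); precharges=5
Acc 9: bank1 row1 -> MISS (open row1); precharges=6
Acc 10: bank1 row3 -> MISS (open row3); precharges=7
Acc 11: bank2 row4 -> MISS (open row4); precharges=8
Acc 12: bank2 row2 -> MISS (open row2); precharges=9
Acc 13: bank2 row0 -> MISS (open row0); precharges=10

Answer: M M M M M M M M M M M M M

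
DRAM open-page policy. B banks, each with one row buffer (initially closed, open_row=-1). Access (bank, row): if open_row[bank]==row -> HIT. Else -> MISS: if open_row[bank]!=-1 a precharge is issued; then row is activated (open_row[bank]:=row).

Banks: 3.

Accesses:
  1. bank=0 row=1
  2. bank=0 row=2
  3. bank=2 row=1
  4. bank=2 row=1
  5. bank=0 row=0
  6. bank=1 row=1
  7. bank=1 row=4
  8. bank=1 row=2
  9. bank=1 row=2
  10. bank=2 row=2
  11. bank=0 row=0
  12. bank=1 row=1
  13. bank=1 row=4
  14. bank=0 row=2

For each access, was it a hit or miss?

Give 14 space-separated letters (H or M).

Acc 1: bank0 row1 -> MISS (open row1); precharges=0
Acc 2: bank0 row2 -> MISS (open row2); precharges=1
Acc 3: bank2 row1 -> MISS (open row1); precharges=1
Acc 4: bank2 row1 -> HIT
Acc 5: bank0 row0 -> MISS (open row0); precharges=2
Acc 6: bank1 row1 -> MISS (open row1); precharges=2
Acc 7: bank1 row4 -> MISS (open row4); precharges=3
Acc 8: bank1 row2 -> MISS (open row2); precharges=4
Acc 9: bank1 row2 -> HIT
Acc 10: bank2 row2 -> MISS (open row2); precharges=5
Acc 11: bank0 row0 -> HIT
Acc 12: bank1 row1 -> MISS (open row1); precharges=6
Acc 13: bank1 row4 -> MISS (open row4); precharges=7
Acc 14: bank0 row2 -> MISS (open row2); precharges=8

Answer: M M M H M M M M H M H M M M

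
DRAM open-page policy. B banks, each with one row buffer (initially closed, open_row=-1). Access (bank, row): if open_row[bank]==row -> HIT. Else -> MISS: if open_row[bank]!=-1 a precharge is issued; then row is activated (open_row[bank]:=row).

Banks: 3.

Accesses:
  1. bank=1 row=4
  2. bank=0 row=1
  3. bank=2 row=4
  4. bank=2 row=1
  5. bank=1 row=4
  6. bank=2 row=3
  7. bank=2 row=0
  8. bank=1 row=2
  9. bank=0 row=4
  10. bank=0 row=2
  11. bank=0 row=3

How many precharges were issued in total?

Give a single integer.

Answer: 7

Derivation:
Acc 1: bank1 row4 -> MISS (open row4); precharges=0
Acc 2: bank0 row1 -> MISS (open row1); precharges=0
Acc 3: bank2 row4 -> MISS (open row4); precharges=0
Acc 4: bank2 row1 -> MISS (open row1); precharges=1
Acc 5: bank1 row4 -> HIT
Acc 6: bank2 row3 -> MISS (open row3); precharges=2
Acc 7: bank2 row0 -> MISS (open row0); precharges=3
Acc 8: bank1 row2 -> MISS (open row2); precharges=4
Acc 9: bank0 row4 -> MISS (open row4); precharges=5
Acc 10: bank0 row2 -> MISS (open row2); precharges=6
Acc 11: bank0 row3 -> MISS (open row3); precharges=7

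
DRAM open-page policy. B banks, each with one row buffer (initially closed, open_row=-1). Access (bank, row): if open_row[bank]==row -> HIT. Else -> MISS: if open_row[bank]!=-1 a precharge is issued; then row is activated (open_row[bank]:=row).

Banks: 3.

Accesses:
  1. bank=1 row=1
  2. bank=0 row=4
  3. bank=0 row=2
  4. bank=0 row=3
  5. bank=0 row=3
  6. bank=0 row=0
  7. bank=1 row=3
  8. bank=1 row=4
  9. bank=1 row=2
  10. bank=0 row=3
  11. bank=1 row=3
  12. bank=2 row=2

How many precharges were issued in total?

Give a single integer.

Acc 1: bank1 row1 -> MISS (open row1); precharges=0
Acc 2: bank0 row4 -> MISS (open row4); precharges=0
Acc 3: bank0 row2 -> MISS (open row2); precharges=1
Acc 4: bank0 row3 -> MISS (open row3); precharges=2
Acc 5: bank0 row3 -> HIT
Acc 6: bank0 row0 -> MISS (open row0); precharges=3
Acc 7: bank1 row3 -> MISS (open row3); precharges=4
Acc 8: bank1 row4 -> MISS (open row4); precharges=5
Acc 9: bank1 row2 -> MISS (open row2); precharges=6
Acc 10: bank0 row3 -> MISS (open row3); precharges=7
Acc 11: bank1 row3 -> MISS (open row3); precharges=8
Acc 12: bank2 row2 -> MISS (open row2); precharges=8

Answer: 8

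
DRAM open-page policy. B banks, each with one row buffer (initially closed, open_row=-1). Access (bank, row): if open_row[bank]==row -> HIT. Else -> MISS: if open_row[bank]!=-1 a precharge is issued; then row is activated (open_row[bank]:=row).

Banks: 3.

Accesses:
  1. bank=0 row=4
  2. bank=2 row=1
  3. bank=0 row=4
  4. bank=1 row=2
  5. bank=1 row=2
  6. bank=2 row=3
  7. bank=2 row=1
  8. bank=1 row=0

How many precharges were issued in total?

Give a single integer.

Answer: 3

Derivation:
Acc 1: bank0 row4 -> MISS (open row4); precharges=0
Acc 2: bank2 row1 -> MISS (open row1); precharges=0
Acc 3: bank0 row4 -> HIT
Acc 4: bank1 row2 -> MISS (open row2); precharges=0
Acc 5: bank1 row2 -> HIT
Acc 6: bank2 row3 -> MISS (open row3); precharges=1
Acc 7: bank2 row1 -> MISS (open row1); precharges=2
Acc 8: bank1 row0 -> MISS (open row0); precharges=3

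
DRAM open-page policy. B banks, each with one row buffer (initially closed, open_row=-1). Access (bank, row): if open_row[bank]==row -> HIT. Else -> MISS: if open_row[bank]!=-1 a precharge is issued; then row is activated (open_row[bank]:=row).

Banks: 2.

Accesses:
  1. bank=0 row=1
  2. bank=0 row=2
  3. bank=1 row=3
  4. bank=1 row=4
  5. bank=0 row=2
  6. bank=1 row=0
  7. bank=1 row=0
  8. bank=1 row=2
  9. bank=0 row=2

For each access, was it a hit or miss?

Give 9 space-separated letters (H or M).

Acc 1: bank0 row1 -> MISS (open row1); precharges=0
Acc 2: bank0 row2 -> MISS (open row2); precharges=1
Acc 3: bank1 row3 -> MISS (open row3); precharges=1
Acc 4: bank1 row4 -> MISS (open row4); precharges=2
Acc 5: bank0 row2 -> HIT
Acc 6: bank1 row0 -> MISS (open row0); precharges=3
Acc 7: bank1 row0 -> HIT
Acc 8: bank1 row2 -> MISS (open row2); precharges=4
Acc 9: bank0 row2 -> HIT

Answer: M M M M H M H M H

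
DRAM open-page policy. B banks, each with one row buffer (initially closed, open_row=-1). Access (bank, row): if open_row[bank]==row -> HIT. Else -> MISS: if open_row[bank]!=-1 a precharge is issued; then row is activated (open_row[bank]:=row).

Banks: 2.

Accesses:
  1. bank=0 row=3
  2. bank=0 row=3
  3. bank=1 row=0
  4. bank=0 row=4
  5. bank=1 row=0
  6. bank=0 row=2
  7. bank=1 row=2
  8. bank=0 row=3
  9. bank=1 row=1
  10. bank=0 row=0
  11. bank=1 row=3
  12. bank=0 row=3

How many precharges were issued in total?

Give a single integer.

Answer: 8

Derivation:
Acc 1: bank0 row3 -> MISS (open row3); precharges=0
Acc 2: bank0 row3 -> HIT
Acc 3: bank1 row0 -> MISS (open row0); precharges=0
Acc 4: bank0 row4 -> MISS (open row4); precharges=1
Acc 5: bank1 row0 -> HIT
Acc 6: bank0 row2 -> MISS (open row2); precharges=2
Acc 7: bank1 row2 -> MISS (open row2); precharges=3
Acc 8: bank0 row3 -> MISS (open row3); precharges=4
Acc 9: bank1 row1 -> MISS (open row1); precharges=5
Acc 10: bank0 row0 -> MISS (open row0); precharges=6
Acc 11: bank1 row3 -> MISS (open row3); precharges=7
Acc 12: bank0 row3 -> MISS (open row3); precharges=8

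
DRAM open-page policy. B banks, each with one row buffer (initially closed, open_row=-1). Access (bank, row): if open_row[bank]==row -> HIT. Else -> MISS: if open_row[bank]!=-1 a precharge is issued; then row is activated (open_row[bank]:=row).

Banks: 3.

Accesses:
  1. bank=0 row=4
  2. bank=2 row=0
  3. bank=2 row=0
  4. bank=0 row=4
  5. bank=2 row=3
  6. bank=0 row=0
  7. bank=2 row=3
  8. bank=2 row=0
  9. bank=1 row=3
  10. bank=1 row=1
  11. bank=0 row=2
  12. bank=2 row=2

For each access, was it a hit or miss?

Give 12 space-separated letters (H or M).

Answer: M M H H M M H M M M M M

Derivation:
Acc 1: bank0 row4 -> MISS (open row4); precharges=0
Acc 2: bank2 row0 -> MISS (open row0); precharges=0
Acc 3: bank2 row0 -> HIT
Acc 4: bank0 row4 -> HIT
Acc 5: bank2 row3 -> MISS (open row3); precharges=1
Acc 6: bank0 row0 -> MISS (open row0); precharges=2
Acc 7: bank2 row3 -> HIT
Acc 8: bank2 row0 -> MISS (open row0); precharges=3
Acc 9: bank1 row3 -> MISS (open row3); precharges=3
Acc 10: bank1 row1 -> MISS (open row1); precharges=4
Acc 11: bank0 row2 -> MISS (open row2); precharges=5
Acc 12: bank2 row2 -> MISS (open row2); precharges=6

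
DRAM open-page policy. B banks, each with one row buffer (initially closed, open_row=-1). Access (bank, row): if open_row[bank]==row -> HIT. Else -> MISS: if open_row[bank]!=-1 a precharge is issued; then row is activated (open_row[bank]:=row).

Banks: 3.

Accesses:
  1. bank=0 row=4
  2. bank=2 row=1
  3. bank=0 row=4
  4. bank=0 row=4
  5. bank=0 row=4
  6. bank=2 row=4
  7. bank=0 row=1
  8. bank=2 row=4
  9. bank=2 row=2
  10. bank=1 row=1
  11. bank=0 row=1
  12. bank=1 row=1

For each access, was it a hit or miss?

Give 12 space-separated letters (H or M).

Acc 1: bank0 row4 -> MISS (open row4); precharges=0
Acc 2: bank2 row1 -> MISS (open row1); precharges=0
Acc 3: bank0 row4 -> HIT
Acc 4: bank0 row4 -> HIT
Acc 5: bank0 row4 -> HIT
Acc 6: bank2 row4 -> MISS (open row4); precharges=1
Acc 7: bank0 row1 -> MISS (open row1); precharges=2
Acc 8: bank2 row4 -> HIT
Acc 9: bank2 row2 -> MISS (open row2); precharges=3
Acc 10: bank1 row1 -> MISS (open row1); precharges=3
Acc 11: bank0 row1 -> HIT
Acc 12: bank1 row1 -> HIT

Answer: M M H H H M M H M M H H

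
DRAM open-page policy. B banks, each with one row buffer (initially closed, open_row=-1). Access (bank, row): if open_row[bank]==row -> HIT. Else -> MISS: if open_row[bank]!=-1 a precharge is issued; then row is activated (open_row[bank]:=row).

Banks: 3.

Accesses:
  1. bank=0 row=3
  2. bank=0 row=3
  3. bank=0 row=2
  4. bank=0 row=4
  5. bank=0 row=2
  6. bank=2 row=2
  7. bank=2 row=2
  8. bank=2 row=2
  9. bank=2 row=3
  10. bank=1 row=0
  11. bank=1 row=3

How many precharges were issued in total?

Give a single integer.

Answer: 5

Derivation:
Acc 1: bank0 row3 -> MISS (open row3); precharges=0
Acc 2: bank0 row3 -> HIT
Acc 3: bank0 row2 -> MISS (open row2); precharges=1
Acc 4: bank0 row4 -> MISS (open row4); precharges=2
Acc 5: bank0 row2 -> MISS (open row2); precharges=3
Acc 6: bank2 row2 -> MISS (open row2); precharges=3
Acc 7: bank2 row2 -> HIT
Acc 8: bank2 row2 -> HIT
Acc 9: bank2 row3 -> MISS (open row3); precharges=4
Acc 10: bank1 row0 -> MISS (open row0); precharges=4
Acc 11: bank1 row3 -> MISS (open row3); precharges=5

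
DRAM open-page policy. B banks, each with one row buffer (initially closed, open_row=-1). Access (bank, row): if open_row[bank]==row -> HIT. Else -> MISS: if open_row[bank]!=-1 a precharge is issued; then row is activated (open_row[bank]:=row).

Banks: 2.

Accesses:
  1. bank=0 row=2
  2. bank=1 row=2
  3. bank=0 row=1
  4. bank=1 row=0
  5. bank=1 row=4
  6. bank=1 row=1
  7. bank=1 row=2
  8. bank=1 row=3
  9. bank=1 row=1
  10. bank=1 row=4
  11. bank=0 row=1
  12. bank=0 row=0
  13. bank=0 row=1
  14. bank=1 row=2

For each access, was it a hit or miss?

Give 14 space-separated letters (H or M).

Answer: M M M M M M M M M M H M M M

Derivation:
Acc 1: bank0 row2 -> MISS (open row2); precharges=0
Acc 2: bank1 row2 -> MISS (open row2); precharges=0
Acc 3: bank0 row1 -> MISS (open row1); precharges=1
Acc 4: bank1 row0 -> MISS (open row0); precharges=2
Acc 5: bank1 row4 -> MISS (open row4); precharges=3
Acc 6: bank1 row1 -> MISS (open row1); precharges=4
Acc 7: bank1 row2 -> MISS (open row2); precharges=5
Acc 8: bank1 row3 -> MISS (open row3); precharges=6
Acc 9: bank1 row1 -> MISS (open row1); precharges=7
Acc 10: bank1 row4 -> MISS (open row4); precharges=8
Acc 11: bank0 row1 -> HIT
Acc 12: bank0 row0 -> MISS (open row0); precharges=9
Acc 13: bank0 row1 -> MISS (open row1); precharges=10
Acc 14: bank1 row2 -> MISS (open row2); precharges=11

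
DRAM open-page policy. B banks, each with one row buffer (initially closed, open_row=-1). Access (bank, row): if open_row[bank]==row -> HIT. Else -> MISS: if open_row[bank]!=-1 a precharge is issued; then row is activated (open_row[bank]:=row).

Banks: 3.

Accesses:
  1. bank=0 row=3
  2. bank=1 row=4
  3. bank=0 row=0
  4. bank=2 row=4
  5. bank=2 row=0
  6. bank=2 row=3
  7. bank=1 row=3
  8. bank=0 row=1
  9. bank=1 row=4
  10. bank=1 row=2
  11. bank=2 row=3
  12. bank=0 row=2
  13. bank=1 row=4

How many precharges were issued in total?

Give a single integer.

Acc 1: bank0 row3 -> MISS (open row3); precharges=0
Acc 2: bank1 row4 -> MISS (open row4); precharges=0
Acc 3: bank0 row0 -> MISS (open row0); precharges=1
Acc 4: bank2 row4 -> MISS (open row4); precharges=1
Acc 5: bank2 row0 -> MISS (open row0); precharges=2
Acc 6: bank2 row3 -> MISS (open row3); precharges=3
Acc 7: bank1 row3 -> MISS (open row3); precharges=4
Acc 8: bank0 row1 -> MISS (open row1); precharges=5
Acc 9: bank1 row4 -> MISS (open row4); precharges=6
Acc 10: bank1 row2 -> MISS (open row2); precharges=7
Acc 11: bank2 row3 -> HIT
Acc 12: bank0 row2 -> MISS (open row2); precharges=8
Acc 13: bank1 row4 -> MISS (open row4); precharges=9

Answer: 9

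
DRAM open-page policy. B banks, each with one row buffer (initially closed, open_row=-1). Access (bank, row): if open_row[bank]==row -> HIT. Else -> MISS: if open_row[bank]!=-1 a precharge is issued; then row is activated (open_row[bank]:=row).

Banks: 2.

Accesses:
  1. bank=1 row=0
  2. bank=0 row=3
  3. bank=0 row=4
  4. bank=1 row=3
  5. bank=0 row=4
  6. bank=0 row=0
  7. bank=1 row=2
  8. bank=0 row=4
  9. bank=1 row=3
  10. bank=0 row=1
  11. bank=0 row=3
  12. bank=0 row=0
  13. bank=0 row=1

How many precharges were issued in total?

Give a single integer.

Acc 1: bank1 row0 -> MISS (open row0); precharges=0
Acc 2: bank0 row3 -> MISS (open row3); precharges=0
Acc 3: bank0 row4 -> MISS (open row4); precharges=1
Acc 4: bank1 row3 -> MISS (open row3); precharges=2
Acc 5: bank0 row4 -> HIT
Acc 6: bank0 row0 -> MISS (open row0); precharges=3
Acc 7: bank1 row2 -> MISS (open row2); precharges=4
Acc 8: bank0 row4 -> MISS (open row4); precharges=5
Acc 9: bank1 row3 -> MISS (open row3); precharges=6
Acc 10: bank0 row1 -> MISS (open row1); precharges=7
Acc 11: bank0 row3 -> MISS (open row3); precharges=8
Acc 12: bank0 row0 -> MISS (open row0); precharges=9
Acc 13: bank0 row1 -> MISS (open row1); precharges=10

Answer: 10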